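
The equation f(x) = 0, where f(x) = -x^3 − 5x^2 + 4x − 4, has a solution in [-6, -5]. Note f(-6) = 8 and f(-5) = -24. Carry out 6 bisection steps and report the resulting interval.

x = -5.5 gives f = -10.875, negative; keep [-6, -5.5]
x = -5.75 gives f = -2.203125, negative; keep [-6, -5.75]
x = -5.875 gives f = 2.701172, positive; keep [-5.875, -5.75]
x = -5.8125 gives f = 0.2004, positive; keep [-5.8125, -5.75]
x = -5.78125 gives f = -1.0134, negative; keep [-5.8125, -5.78125]
x = -5.796875 gives f = -0.4095, negative; keep [-5.8125, -5.796875]

[-5.8125, -5.796875]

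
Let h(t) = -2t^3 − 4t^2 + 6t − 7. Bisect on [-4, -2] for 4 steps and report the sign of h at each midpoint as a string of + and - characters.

midpoint -3: h = -7 < 0 → [-4, -3]
midpoint -3.5: h = 8.75 > 0 → [-3.5, -3]
midpoint -3.25: h = -0.09375 < 0 → [-3.5, -3.25]
midpoint -3.375: h = 4.0742 > 0 → [-3.375, -3.25]

-+-+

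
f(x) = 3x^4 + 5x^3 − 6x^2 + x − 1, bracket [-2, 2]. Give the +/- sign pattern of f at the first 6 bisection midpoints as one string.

midpoint 0: f = -1 < 0 → [0, 2]
midpoint 1: f = 2 > 0 → [0, 1]
midpoint 0.5: f = -1.1875 < 0 → [0.5, 1]
midpoint 0.75: f = -0.5664 < 0 → [0.75, 1]
midpoint 0.875: f = 0.3894 > 0 → [0.75, 0.875]
midpoint 0.8125: f = -0.1591 < 0 → [0.8125, 0.875]

-+--+-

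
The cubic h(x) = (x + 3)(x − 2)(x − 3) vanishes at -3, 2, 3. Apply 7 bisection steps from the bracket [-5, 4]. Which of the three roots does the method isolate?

-3

midpoint -0.5: h = 21.875 > 0 → [-5, -0.5]
midpoint -2.75: h = 6.828125 > 0 → [-5, -2.75]
midpoint -3.875: h = -35.341797 < 0 → [-3.875, -2.75]
midpoint -3.3125: h = -10.4797 < 0 → [-3.3125, -2.75]
midpoint -3.03125: h = -0.9483 < 0 → [-3.03125, -2.75]
midpoint -2.890625: h = 3.151 > 0 → [-3.03125, -2.890625]
midpoint -2.9609375: h = 1.1551 > 0 → [-3.03125, -2.9609375]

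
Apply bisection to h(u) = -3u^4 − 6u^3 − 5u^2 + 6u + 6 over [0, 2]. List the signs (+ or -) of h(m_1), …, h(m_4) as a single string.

-+++

h(1) = -2 < 0, so the root lies in [0, 1]
h(0.5) = 6.8125 > 0, so the root lies in [0.5, 1]
h(0.75) = 4.207031 > 0, so the root lies in [0.75, 1]
h(0.875) = 1.6438 > 0, so the root lies in [0.875, 1]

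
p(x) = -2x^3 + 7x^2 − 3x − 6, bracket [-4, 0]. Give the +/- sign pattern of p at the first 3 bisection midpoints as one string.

++-

x = -2 gives p = 44, positive; keep [-2, 0]
x = -1 gives p = 6, positive; keep [-1, 0]
x = -0.5 gives p = -2.5, negative; keep [-1, -0.5]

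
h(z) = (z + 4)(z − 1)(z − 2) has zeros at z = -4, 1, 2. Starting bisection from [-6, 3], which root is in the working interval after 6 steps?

m = -1.5, h(m) = 21.875 (+); new bracket [-6, -1.5]
m = -3.75, h(m) = 6.828125 (+); new bracket [-6, -3.75]
m = -4.875, h(m) = -35.341797 (−); new bracket [-4.875, -3.75]
m = -4.3125, h(m) = -10.4797 (−); new bracket [-4.3125, -3.75]
m = -4.03125, h(m) = -0.9483 (−); new bracket [-4.03125, -3.75]
m = -3.890625, h(m) = 3.151 (+); new bracket [-4.03125, -3.890625]

-4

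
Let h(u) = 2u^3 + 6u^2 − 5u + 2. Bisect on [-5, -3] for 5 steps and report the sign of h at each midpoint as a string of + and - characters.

-+-++

u = -4 gives h = -10, negative; keep [-4, -3]
u = -3.5 gives h = 7.25, positive; keep [-4, -3.5]
u = -3.75 gives h = -0.34375, negative; keep [-3.75, -3.5]
u = -3.625 gives h = 3.6992, positive; keep [-3.75, -3.625]
u = -3.6875 gives h = 1.7407, positive; keep [-3.75, -3.6875]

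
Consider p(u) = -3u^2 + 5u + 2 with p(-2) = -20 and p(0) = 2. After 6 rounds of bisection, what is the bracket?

[-0.34375, -0.3125]

u = -1 gives p = -6, negative; keep [-1, 0]
u = -0.5 gives p = -1.25, negative; keep [-0.5, 0]
u = -0.25 gives p = 0.5625, positive; keep [-0.5, -0.25]
u = -0.375 gives p = -0.2969, negative; keep [-0.375, -0.25]
u = -0.3125 gives p = 0.1445, positive; keep [-0.375, -0.3125]
u = -0.34375 gives p = -0.0732, negative; keep [-0.34375, -0.3125]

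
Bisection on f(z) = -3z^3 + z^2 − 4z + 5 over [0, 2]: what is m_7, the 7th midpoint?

midpoint 1: f = -1 < 0 → [0, 1]
midpoint 0.5: f = 2.875 > 0 → [0.5, 1]
midpoint 0.75: f = 1.296875 > 0 → [0.75, 1]
midpoint 0.875: f = 0.2559 > 0 → [0.875, 1]
midpoint 0.9375: f = -0.343 < 0 → [0.875, 0.9375]
midpoint 0.90625: f = -0.0366 < 0 → [0.875, 0.90625]
midpoint 0.890625: f = 0.1113 > 0 → [0.890625, 0.90625]

0.890625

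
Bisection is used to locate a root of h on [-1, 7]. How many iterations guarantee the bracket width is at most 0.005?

11

Width after n steps is 8/2^n. Need 2^n ≥ 8/0.005 = 1600.
2^10 = 1024 < 1600 ≤ 2^11 = 2048, so n = 11.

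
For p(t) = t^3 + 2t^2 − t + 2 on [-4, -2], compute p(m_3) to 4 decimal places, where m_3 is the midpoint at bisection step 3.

midpoint -3: p = -4 < 0 → [-3, -2]
midpoint -2.5: p = 1.375 > 0 → [-3, -2.5]
midpoint -2.75: p = -0.921875 < 0 → [-2.75, -2.5]

-0.9219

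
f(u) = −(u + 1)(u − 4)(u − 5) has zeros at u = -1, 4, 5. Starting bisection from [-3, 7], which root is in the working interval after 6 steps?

f(2) = -18 < 0, so the root lies in [-3, 2]
f(-0.5) = -12.375 < 0, so the root lies in [-3, -0.5]
f(-1.75) = 29.109375 > 0, so the root lies in [-1.75, -0.5]
f(-1.125) = 3.9238 > 0, so the root lies in [-1.125, -0.5]
f(-0.8125) = -5.2449 < 0, so the root lies in [-1.125, -0.8125]
f(-0.96875) = -0.9268 < 0, so the root lies in [-1.125, -0.96875]

-1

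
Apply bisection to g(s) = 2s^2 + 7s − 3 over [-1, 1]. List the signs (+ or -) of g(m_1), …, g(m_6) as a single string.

-+--++

s = 0 gives g = -3, negative; keep [0, 1]
s = 0.5 gives g = 1, positive; keep [0, 0.5]
s = 0.25 gives g = -1.125, negative; keep [0.25, 0.5]
s = 0.375 gives g = -0.0938, negative; keep [0.375, 0.5]
s = 0.4375 gives g = 0.4453, positive; keep [0.375, 0.4375]
s = 0.40625 gives g = 0.1738, positive; keep [0.375, 0.40625]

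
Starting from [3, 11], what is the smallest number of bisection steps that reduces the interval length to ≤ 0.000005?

21

Width after n steps is 8/2^n. Need 2^n ≥ 8/0.000005 = 1600000.
2^20 = 1048576 < 1600000 ≤ 2^21 = 2097152, so n = 21.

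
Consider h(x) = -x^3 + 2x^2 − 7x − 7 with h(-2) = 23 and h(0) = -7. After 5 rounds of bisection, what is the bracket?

midpoint -1: h = 3 > 0 → [-1, 0]
midpoint -0.5: h = -2.875 < 0 → [-1, -0.5]
midpoint -0.75: h = -0.203125 < 0 → [-1, -0.75]
midpoint -0.875: h = 1.3262 > 0 → [-0.875, -0.75]
midpoint -0.8125: h = 0.5442 > 0 → [-0.8125, -0.75]

[-0.8125, -0.75]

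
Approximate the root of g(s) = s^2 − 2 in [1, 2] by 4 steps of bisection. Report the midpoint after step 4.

m = 1.5, g(m) = 0.25 (+); new bracket [1, 1.5]
m = 1.25, g(m) = -0.4375 (−); new bracket [1.25, 1.5]
m = 1.375, g(m) = -0.109375 (−); new bracket [1.375, 1.5]
m = 1.4375, g(m) = 0.0664 (+); new bracket [1.375, 1.4375]

1.4375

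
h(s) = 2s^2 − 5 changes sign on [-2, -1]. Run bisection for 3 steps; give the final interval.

[-1.625, -1.5]

midpoint -1.5: h = -0.5 < 0 → [-2, -1.5]
midpoint -1.75: h = 1.125 > 0 → [-1.75, -1.5]
midpoint -1.625: h = 0.28125 > 0 → [-1.625, -1.5]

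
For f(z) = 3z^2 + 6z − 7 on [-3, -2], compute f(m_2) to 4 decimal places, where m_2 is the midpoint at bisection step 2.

z = -2.5 gives f = -3.25, negative; keep [-3, -2.5]
z = -2.75 gives f = -0.8125, negative; keep [-3, -2.75]

-0.8125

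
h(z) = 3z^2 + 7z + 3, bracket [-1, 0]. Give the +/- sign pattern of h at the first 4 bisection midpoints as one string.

z = -0.5 gives h = 0.25, positive; keep [-1, -0.5]
z = -0.75 gives h = -0.5625, negative; keep [-0.75, -0.5]
z = -0.625 gives h = -0.203125, negative; keep [-0.625, -0.5]
z = -0.5625 gives h = 0.0117, positive; keep [-0.625, -0.5625]

+--+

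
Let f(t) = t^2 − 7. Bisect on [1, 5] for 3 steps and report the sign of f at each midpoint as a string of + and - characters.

+--

midpoint 3: f = 2 > 0 → [1, 3]
midpoint 2: f = -3 < 0 → [2, 3]
midpoint 2.5: f = -0.75 < 0 → [2.5, 3]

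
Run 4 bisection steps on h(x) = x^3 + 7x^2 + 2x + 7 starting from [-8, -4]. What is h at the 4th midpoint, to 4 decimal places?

h(-6) = 31 > 0, so the root lies in [-8, -6]
h(-7) = -7 < 0, so the root lies in [-7, -6]
h(-6.5) = 15.125 > 0, so the root lies in [-7, -6.5]
h(-6.75) = 4.8906 > 0, so the root lies in [-7, -6.75]

4.8906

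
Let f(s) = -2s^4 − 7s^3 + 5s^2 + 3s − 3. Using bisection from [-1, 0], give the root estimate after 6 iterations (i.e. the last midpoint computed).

-0.765625

midpoint -0.5: f = -2.5 < 0 → [-1, -0.5]
midpoint -0.75: f = -0.117188 < 0 → [-1, -0.75]
midpoint -0.875: f = 1.720215 > 0 → [-0.875, -0.75]
midpoint -0.8125: f = 0.7463 > 0 → [-0.8125, -0.75]
midpoint -0.78125: f = 0.3008 > 0 → [-0.78125, -0.75]
midpoint -0.765625: f = 0.0884 > 0 → [-0.765625, -0.75]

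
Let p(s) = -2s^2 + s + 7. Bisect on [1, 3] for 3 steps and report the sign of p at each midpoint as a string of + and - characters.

p(2) = 1 > 0, so the root lies in [2, 3]
p(2.5) = -3 < 0, so the root lies in [2, 2.5]
p(2.25) = -0.875 < 0, so the root lies in [2, 2.25]

+--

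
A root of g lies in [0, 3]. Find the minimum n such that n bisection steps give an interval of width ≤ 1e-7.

25

Width after n steps is 3/2^n. Need 2^n ≥ 3/1e-7 = 30000000.
2^24 = 16777216 < 30000000 ≤ 2^25 = 33554432, so n = 25.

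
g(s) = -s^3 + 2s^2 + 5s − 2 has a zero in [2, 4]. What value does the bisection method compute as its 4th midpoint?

midpoint 3: g = 4 > 0 → [3, 4]
midpoint 3.5: g = -2.875 < 0 → [3, 3.5]
midpoint 3.25: g = 1.046875 > 0 → [3.25, 3.5]
midpoint 3.375: g = -0.7871 < 0 → [3.25, 3.375]

3.375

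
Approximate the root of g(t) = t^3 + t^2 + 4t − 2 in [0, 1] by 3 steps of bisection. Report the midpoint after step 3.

0.375

g(0.5) = 0.375 > 0, so the root lies in [0, 0.5]
g(0.25) = -0.921875 < 0, so the root lies in [0.25, 0.5]
g(0.375) = -0.306641 < 0, so the root lies in [0.375, 0.5]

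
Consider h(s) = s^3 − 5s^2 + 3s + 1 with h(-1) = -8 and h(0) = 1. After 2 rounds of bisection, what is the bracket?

[-0.25, 0]

h(-0.5) = -1.875 < 0, so the root lies in [-0.5, 0]
h(-0.25) = -0.078125 < 0, so the root lies in [-0.25, 0]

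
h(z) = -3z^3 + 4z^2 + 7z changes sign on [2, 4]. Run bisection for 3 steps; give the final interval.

[2.25, 2.5]

midpoint 3: h = -24 < 0 → [2, 3]
midpoint 2.5: h = -4.375 < 0 → [2, 2.5]
midpoint 2.25: h = 1.828125 > 0 → [2.25, 2.5]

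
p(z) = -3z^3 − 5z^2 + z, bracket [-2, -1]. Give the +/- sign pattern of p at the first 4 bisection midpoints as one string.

--+-

m = -1.5, p(m) = -2.625 (−); new bracket [-2, -1.5]
m = -1.75, p(m) = -0.984375 (−); new bracket [-2, -1.75]
m = -1.875, p(m) = 0.322266 (+); new bracket [-1.875, -1.75]
m = -1.8125, p(m) = -0.3752 (−); new bracket [-1.875, -1.8125]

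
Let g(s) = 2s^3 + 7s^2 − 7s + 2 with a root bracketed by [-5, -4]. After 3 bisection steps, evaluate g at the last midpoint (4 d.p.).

-0.8711

g(-4.5) = -7 < 0, so the root lies in [-4.5, -4]
g(-4.25) = 4.65625 > 0, so the root lies in [-4.5, -4.25]
g(-4.375) = -0.871094 < 0, so the root lies in [-4.375, -4.25]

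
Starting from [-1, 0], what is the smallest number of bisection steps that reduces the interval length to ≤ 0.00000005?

25

Width after n steps is 1/2^n. Need 2^n ≥ 1/0.00000005 = 20000000.
2^24 = 16777216 < 20000000 ≤ 2^25 = 33554432, so n = 25.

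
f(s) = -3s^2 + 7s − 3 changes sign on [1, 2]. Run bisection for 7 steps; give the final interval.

[1.765625, 1.7734375]

m = 1.5, f(m) = 0.75 (+); new bracket [1.5, 2]
m = 1.75, f(m) = 0.0625 (+); new bracket [1.75, 2]
m = 1.875, f(m) = -0.421875 (−); new bracket [1.75, 1.875]
m = 1.8125, f(m) = -0.168 (−); new bracket [1.75, 1.8125]
m = 1.78125, f(m) = -0.0498 (−); new bracket [1.75, 1.78125]
m = 1.765625, f(m) = 0.0071 (+); new bracket [1.765625, 1.78125]
m = 1.7734375, f(m) = -0.0212 (−); new bracket [1.765625, 1.7734375]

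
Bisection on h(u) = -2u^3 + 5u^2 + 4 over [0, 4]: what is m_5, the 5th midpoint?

midpoint 2: h = 8 > 0 → [2, 4]
midpoint 3: h = -5 < 0 → [2, 3]
midpoint 2.5: h = 4 > 0 → [2.5, 3]
midpoint 2.75: h = 0.2188 > 0 → [2.75, 3]
midpoint 2.875: h = -2.1992 < 0 → [2.75, 2.875]

2.875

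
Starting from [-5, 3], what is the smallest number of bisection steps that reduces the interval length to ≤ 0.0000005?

24

Width after n steps is 8/2^n. Need 2^n ≥ 8/0.0000005 = 16000000.
2^23 = 8388608 < 16000000 ≤ 2^24 = 16777216, so n = 24.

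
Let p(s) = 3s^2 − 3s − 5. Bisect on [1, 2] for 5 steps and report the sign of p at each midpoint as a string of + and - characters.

---++

m = 1.5, p(m) = -2.75 (−); new bracket [1.5, 2]
m = 1.75, p(m) = -1.0625 (−); new bracket [1.75, 2]
m = 1.875, p(m) = -0.078125 (−); new bracket [1.875, 2]
m = 1.9375, p(m) = 0.4492 (+); new bracket [1.875, 1.9375]
m = 1.90625, p(m) = 0.1826 (+); new bracket [1.875, 1.90625]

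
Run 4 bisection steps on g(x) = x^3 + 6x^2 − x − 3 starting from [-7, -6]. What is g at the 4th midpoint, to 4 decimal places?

0.7654

midpoint -6.5: g = -17.625 < 0 → [-6.5, -6]
midpoint -6.25: g = -6.515625 < 0 → [-6.25, -6]
midpoint -6.125: g = -1.564453 < 0 → [-6.125, -6]
midpoint -6.0625: g = 0.7654 > 0 → [-6.125, -6.0625]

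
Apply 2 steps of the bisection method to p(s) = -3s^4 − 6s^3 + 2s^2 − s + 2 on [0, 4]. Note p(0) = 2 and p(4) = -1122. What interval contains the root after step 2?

p(2) = -88 < 0, so the root lies in [0, 2]
p(1) = -6 < 0, so the root lies in [0, 1]

[0, 1]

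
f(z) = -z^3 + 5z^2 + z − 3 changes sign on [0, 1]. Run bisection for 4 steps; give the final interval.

[0.6875, 0.75]

f(0.5) = -1.375 < 0, so the root lies in [0.5, 1]
f(0.75) = 0.140625 > 0, so the root lies in [0.5, 0.75]
f(0.625) = -0.666016 < 0, so the root lies in [0.625, 0.75]
f(0.6875) = -0.2742 < 0, so the root lies in [0.6875, 0.75]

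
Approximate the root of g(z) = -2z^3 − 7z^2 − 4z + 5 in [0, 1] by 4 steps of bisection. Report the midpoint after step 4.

midpoint 0.5: g = 1 > 0 → [0.5, 1]
midpoint 0.75: g = -2.78125 < 0 → [0.5, 0.75]
midpoint 0.625: g = -0.722656 < 0 → [0.5, 0.625]
midpoint 0.5625: g = 0.1792 > 0 → [0.5625, 0.625]

0.5625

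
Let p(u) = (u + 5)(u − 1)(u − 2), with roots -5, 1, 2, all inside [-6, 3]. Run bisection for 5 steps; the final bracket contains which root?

-5

p(-1.5) = 30.625 > 0, so the root lies in [-6, -1.5]
p(-3.75) = 34.140625 > 0, so the root lies in [-6, -3.75]
p(-4.875) = 5.048828 > 0, so the root lies in [-6, -4.875]
p(-5.4375) = -20.947 < 0, so the root lies in [-5.4375, -4.875]
p(-5.15625) = -6.8837 < 0, so the root lies in [-5.15625, -4.875]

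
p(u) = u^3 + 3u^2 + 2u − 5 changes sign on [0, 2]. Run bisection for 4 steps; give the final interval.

[0.875, 1]

midpoint 1: p = 1 > 0 → [0, 1]
midpoint 0.5: p = -3.125 < 0 → [0.5, 1]
midpoint 0.75: p = -1.390625 < 0 → [0.75, 1]
midpoint 0.875: p = -0.2832 < 0 → [0.875, 1]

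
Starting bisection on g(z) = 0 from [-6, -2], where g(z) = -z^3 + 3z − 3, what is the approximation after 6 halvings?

m = -4, g(m) = 49 (+); new bracket [-4, -2]
m = -3, g(m) = 15 (+); new bracket [-3, -2]
m = -2.5, g(m) = 5.125 (+); new bracket [-2.5, -2]
m = -2.25, g(m) = 1.6406 (+); new bracket [-2.25, -2]
m = -2.125, g(m) = 0.2207 (+); new bracket [-2.125, -2]
m = -2.0625, g(m) = -0.4138 (−); new bracket [-2.125, -2.0625]

-2.0625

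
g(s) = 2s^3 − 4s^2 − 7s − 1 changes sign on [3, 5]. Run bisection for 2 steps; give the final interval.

m = 4, g(m) = 35 (+); new bracket [3, 4]
m = 3.5, g(m) = 11.25 (+); new bracket [3, 3.5]

[3, 3.5]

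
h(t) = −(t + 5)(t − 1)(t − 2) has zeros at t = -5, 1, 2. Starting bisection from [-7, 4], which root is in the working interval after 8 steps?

m = -1.5, h(m) = -30.625 (−); new bracket [-7, -1.5]
m = -4.25, h(m) = -24.609375 (−); new bracket [-7, -4.25]
m = -5.625, h(m) = 31.572266 (+); new bracket [-5.625, -4.25]
m = -4.9375, h(m) = -2.5745 (−); new bracket [-5.625, -4.9375]
m = -5.28125, h(m) = 12.8631 (+); new bracket [-5.28125, -4.9375]
m = -5.109375, h(m) = 4.7506 (+); new bracket [-5.109375, -4.9375]
m = -5.0234375, h(m) = 0.9915 (+); new bracket [-5.0234375, -4.9375]
m = -4.98046875, h(m) = -0.8154 (−); new bracket [-5.0234375, -4.98046875]

-5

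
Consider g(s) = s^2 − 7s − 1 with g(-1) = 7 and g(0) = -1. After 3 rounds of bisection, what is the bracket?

m = -0.5, g(m) = 2.75 (+); new bracket [-0.5, 0]
m = -0.25, g(m) = 0.8125 (+); new bracket [-0.25, 0]
m = -0.125, g(m) = -0.109375 (−); new bracket [-0.25, -0.125]

[-0.25, -0.125]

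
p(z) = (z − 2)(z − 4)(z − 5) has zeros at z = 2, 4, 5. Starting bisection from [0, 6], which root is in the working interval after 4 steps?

2

m = 3, p(m) = 2 (+); new bracket [0, 3]
m = 1.5, p(m) = -4.375 (−); new bracket [1.5, 3]
m = 2.25, p(m) = 1.203125 (+); new bracket [1.5, 2.25]
m = 1.875, p(m) = -0.8301 (−); new bracket [1.875, 2.25]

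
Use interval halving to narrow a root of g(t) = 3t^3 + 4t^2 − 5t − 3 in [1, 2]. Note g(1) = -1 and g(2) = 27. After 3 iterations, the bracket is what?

[1, 1.125]

g(1.5) = 8.625 > 0, so the root lies in [1, 1.5]
g(1.25) = 2.859375 > 0, so the root lies in [1, 1.25]
g(1.125) = 0.708984 > 0, so the root lies in [1, 1.125]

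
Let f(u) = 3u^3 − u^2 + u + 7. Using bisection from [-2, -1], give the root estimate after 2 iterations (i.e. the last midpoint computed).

midpoint -1.5: f = -6.875 < 0 → [-1.5, -1]
midpoint -1.25: f = -1.671875 < 0 → [-1.25, -1]

-1.25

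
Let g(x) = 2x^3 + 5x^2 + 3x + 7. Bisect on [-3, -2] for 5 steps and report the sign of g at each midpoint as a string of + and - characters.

midpoint -2.5: g = -0.5 < 0 → [-2.5, -2]
midpoint -2.25: g = 2.78125 > 0 → [-2.5, -2.25]
midpoint -2.375: g = 1.285156 > 0 → [-2.5, -2.375]
midpoint -2.4375: g = 0.4302 > 0 → [-2.5, -2.4375]
midpoint -2.46875: g = -0.0253 < 0 → [-2.46875, -2.4375]

-+++-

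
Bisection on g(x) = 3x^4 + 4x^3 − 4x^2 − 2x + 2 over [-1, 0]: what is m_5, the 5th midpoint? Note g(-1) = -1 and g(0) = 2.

g(-0.5) = 1.6875 > 0, so the root lies in [-1, -0.5]
g(-0.75) = 0.511719 > 0, so the root lies in [-1, -0.75]
g(-0.875) = -0.233643 < 0, so the root lies in [-0.875, -0.75]
g(-0.8125) = 0.1463 > 0, so the root lies in [-0.875, -0.8125]
g(-0.84375) = -0.0424 < 0, so the root lies in [-0.84375, -0.8125]

-0.84375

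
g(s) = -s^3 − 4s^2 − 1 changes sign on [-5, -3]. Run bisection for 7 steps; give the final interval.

[-4.0625, -4.046875]

m = -4, g(m) = -1 (−); new bracket [-5, -4]
m = -4.5, g(m) = 9.125 (+); new bracket [-4.5, -4]
m = -4.25, g(m) = 3.515625 (+); new bracket [-4.25, -4]
m = -4.125, g(m) = 1.127 (+); new bracket [-4.125, -4]
m = -4.0625, g(m) = 0.0315 (+); new bracket [-4.0625, -4]
m = -4.03125, g(m) = -0.4922 (−); new bracket [-4.0625, -4.03125]
m = -4.046875, g(m) = -0.2323 (−); new bracket [-4.0625, -4.046875]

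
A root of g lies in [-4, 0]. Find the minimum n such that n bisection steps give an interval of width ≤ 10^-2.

9

Width after n steps is 4/2^n. Need 2^n ≥ 4/10^-2 = 400.
2^8 = 256 < 400 ≤ 2^9 = 512, so n = 9.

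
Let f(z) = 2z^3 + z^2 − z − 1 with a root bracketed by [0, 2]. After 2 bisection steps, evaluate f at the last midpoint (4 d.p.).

f(1) = 1 > 0, so the root lies in [0, 1]
f(0.5) = -1 < 0, so the root lies in [0.5, 1]

-1.0000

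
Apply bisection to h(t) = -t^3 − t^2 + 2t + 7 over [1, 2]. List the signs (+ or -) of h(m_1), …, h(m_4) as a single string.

m = 1.5, h(m) = 4.375 (+); new bracket [1.5, 2]
m = 1.75, h(m) = 2.078125 (+); new bracket [1.75, 2]
m = 1.875, h(m) = 0.642578 (+); new bracket [1.875, 2]
m = 1.9375, h(m) = -0.1521 (−); new bracket [1.875, 1.9375]

+++-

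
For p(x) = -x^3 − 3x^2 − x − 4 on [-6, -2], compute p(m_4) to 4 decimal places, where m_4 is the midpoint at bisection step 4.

midpoint -4: p = 16 > 0 → [-4, -2]
midpoint -3: p = -1 < 0 → [-4, -3]
midpoint -3.5: p = 5.625 > 0 → [-3.5, -3]
midpoint -3.25: p = 1.8906 > 0 → [-3.25, -3]

1.8906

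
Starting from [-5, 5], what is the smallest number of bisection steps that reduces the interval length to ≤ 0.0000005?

Width after n steps is 10/2^n. Need 2^n ≥ 10/0.0000005 = 20000000.
2^24 = 16777216 < 20000000 ≤ 2^25 = 33554432, so n = 25.

25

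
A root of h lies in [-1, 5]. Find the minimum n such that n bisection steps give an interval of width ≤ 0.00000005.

Width after n steps is 6/2^n. Need 2^n ≥ 6/0.00000005 = 120000000.
2^26 = 67108864 < 120000000 ≤ 2^27 = 134217728, so n = 27.

27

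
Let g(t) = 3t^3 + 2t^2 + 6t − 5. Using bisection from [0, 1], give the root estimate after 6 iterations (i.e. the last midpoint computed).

t = 0.5 gives g = -1.125, negative; keep [0.5, 1]
t = 0.75 gives g = 1.890625, positive; keep [0.5, 0.75]
t = 0.625 gives g = 0.263672, positive; keep [0.5, 0.625]
t = 0.5625 gives g = -0.4583, negative; keep [0.5625, 0.625]
t = 0.59375 gives g = -0.1045, negative; keep [0.59375, 0.625]
t = 0.609375 gives g = 0.0778, positive; keep [0.59375, 0.609375]

0.609375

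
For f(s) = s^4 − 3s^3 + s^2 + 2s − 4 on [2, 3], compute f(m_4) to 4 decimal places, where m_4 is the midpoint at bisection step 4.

f(2.5) = -0.5625 < 0, so the root lies in [2.5, 3]
f(2.75) = 3.863281 > 0, so the root lies in [2.5, 2.75]
f(2.625) = 1.357666 > 0, so the root lies in [2.5, 2.625]
f(2.5625) = 0.3298 > 0, so the root lies in [2.5, 2.5625]

0.3298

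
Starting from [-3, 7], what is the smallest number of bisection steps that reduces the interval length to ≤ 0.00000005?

Width after n steps is 10/2^n. Need 2^n ≥ 10/0.00000005 = 200000000.
2^27 = 134217728 < 200000000 ≤ 2^28 = 268435456, so n = 28.

28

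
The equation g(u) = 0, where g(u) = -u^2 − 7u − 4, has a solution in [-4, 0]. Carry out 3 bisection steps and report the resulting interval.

u = -2 gives g = 6, positive; keep [-2, 0]
u = -1 gives g = 2, positive; keep [-1, 0]
u = -0.5 gives g = -0.75, negative; keep [-1, -0.5]

[-1, -0.5]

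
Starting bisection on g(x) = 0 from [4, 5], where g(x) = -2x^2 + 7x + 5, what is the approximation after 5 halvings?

4.09375

g(4.5) = -4 < 0, so the root lies in [4, 4.5]
g(4.25) = -1.375 < 0, so the root lies in [4, 4.25]
g(4.125) = -0.15625 < 0, so the root lies in [4, 4.125]
g(4.0625) = 0.4297 > 0, so the root lies in [4.0625, 4.125]
g(4.09375) = 0.1387 > 0, so the root lies in [4.09375, 4.125]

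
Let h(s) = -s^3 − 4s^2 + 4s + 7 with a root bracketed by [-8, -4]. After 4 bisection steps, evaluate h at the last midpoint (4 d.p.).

s = -6 gives h = 55, positive; keep [-6, -4]
s = -5 gives h = 12, positive; keep [-5, -4]
s = -4.5 gives h = -0.875, negative; keep [-5, -4.5]
s = -4.75 gives h = 4.9219, positive; keep [-4.75, -4.5]

4.9219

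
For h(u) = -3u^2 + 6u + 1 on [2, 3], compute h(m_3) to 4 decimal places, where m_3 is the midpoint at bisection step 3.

m = 2.5, h(m) = -2.75 (−); new bracket [2, 2.5]
m = 2.25, h(m) = -0.6875 (−); new bracket [2, 2.25]
m = 2.125, h(m) = 0.203125 (+); new bracket [2.125, 2.25]

0.2031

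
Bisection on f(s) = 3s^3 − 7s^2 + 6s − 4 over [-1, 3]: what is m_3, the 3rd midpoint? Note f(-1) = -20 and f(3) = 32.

1.5

f(1) = -2 < 0, so the root lies in [1, 3]
f(2) = 4 > 0, so the root lies in [1, 2]
f(1.5) = -0.625 < 0, so the root lies in [1.5, 2]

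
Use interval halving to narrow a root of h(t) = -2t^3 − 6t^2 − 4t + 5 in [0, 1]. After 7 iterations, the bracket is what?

[0.59375, 0.6015625]

m = 0.5, h(m) = 1.25 (+); new bracket [0.5, 1]
m = 0.75, h(m) = -2.21875 (−); new bracket [0.5, 0.75]
m = 0.625, h(m) = -0.332031 (−); new bracket [0.5, 0.625]
m = 0.5625, h(m) = 0.4956 (+); new bracket [0.5625, 0.625]
m = 0.59375, h(m) = 0.0911 (+); new bracket [0.59375, 0.625]
m = 0.609375, h(m) = -0.1181 (−); new bracket [0.59375, 0.609375]
m = 0.6015625, h(m) = -0.0129 (−); new bracket [0.59375, 0.6015625]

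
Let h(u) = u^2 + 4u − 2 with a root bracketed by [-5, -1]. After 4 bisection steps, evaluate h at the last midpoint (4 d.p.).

-0.9375

midpoint -3: h = -5 < 0 → [-5, -3]
midpoint -4: h = -2 < 0 → [-5, -4]
midpoint -4.5: h = 0.25 > 0 → [-4.5, -4]
midpoint -4.25: h = -0.9375 < 0 → [-4.5, -4.25]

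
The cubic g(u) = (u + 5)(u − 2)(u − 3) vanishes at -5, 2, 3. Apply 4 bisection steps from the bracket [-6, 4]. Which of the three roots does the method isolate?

m = -1, g(m) = 48 (+); new bracket [-6, -1]
m = -3.5, g(m) = 53.625 (+); new bracket [-6, -3.5]
m = -4.75, g(m) = 13.078125 (+); new bracket [-6, -4.75]
m = -5.375, g(m) = -23.1621 (−); new bracket [-5.375, -4.75]

-5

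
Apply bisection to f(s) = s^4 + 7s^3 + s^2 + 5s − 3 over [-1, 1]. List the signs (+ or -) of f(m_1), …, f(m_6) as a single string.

m = 0, f(m) = -3 (−); new bracket [0, 1]
m = 0.5, f(m) = 0.6875 (+); new bracket [0, 0.5]
m = 0.25, f(m) = -1.574219 (−); new bracket [0.25, 0.5]
m = 0.375, f(m) = -0.5955 (−); new bracket [0.375, 0.5]
m = 0.4375, f(m) = 0.0017 (+); new bracket [0.375, 0.4375]
m = 0.40625, f(m) = -0.3071 (−); new bracket [0.40625, 0.4375]

-+--+-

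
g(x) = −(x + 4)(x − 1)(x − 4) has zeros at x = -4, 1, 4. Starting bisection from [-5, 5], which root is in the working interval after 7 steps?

m = 0, g(m) = -16 (−); new bracket [-5, 0]
m = -2.5, g(m) = -34.125 (−); new bracket [-5, -2.5]
m = -3.75, g(m) = -9.203125 (−); new bracket [-5, -3.75]
m = -4.375, g(m) = 16.8809 (+); new bracket [-4.375, -3.75]
m = -4.0625, g(m) = 2.551 (+); new bracket [-4.0625, -3.75]
m = -3.90625, g(m) = -3.6366 (−); new bracket [-4.0625, -3.90625]
m = -3.984375, g(m) = -0.6218 (−); new bracket [-4.0625, -3.984375]

-4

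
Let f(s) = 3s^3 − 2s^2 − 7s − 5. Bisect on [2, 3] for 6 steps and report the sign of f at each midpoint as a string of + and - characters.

++-+++

m = 2.5, f(m) = 11.875 (+); new bracket [2, 2.5]
m = 2.25, f(m) = 3.296875 (+); new bracket [2, 2.25]
m = 2.125, f(m) = -0.119141 (−); new bracket [2.125, 2.25]
m = 2.1875, f(m) = 1.5198 (+); new bracket [2.125, 2.1875]
m = 2.15625, f(m) = 0.6833 (+); new bracket [2.125, 2.15625]
m = 2.140625, f(m) = 0.2779 (+); new bracket [2.125, 2.140625]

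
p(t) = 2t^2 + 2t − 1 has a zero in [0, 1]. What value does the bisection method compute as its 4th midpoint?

0.3125

midpoint 0.5: p = 0.5 > 0 → [0, 0.5]
midpoint 0.25: p = -0.375 < 0 → [0.25, 0.5]
midpoint 0.375: p = 0.03125 > 0 → [0.25, 0.375]
midpoint 0.3125: p = -0.1797 < 0 → [0.3125, 0.375]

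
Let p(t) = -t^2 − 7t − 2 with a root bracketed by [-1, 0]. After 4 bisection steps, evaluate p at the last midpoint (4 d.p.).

0.0898

t = -0.5 gives p = 1.25, positive; keep [-0.5, 0]
t = -0.25 gives p = -0.3125, negative; keep [-0.5, -0.25]
t = -0.375 gives p = 0.484375, positive; keep [-0.375, -0.25]
t = -0.3125 gives p = 0.0898, positive; keep [-0.3125, -0.25]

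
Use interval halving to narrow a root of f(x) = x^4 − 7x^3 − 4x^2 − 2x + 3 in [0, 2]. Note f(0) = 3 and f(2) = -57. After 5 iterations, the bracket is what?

[0.5, 0.5625]

f(1) = -9 < 0, so the root lies in [0, 1]
f(0.5) = 0.1875 > 0, so the root lies in [0.5, 1]
f(0.75) = -3.386719 < 0, so the root lies in [0.5, 0.75]
f(0.625) = -1.3689 < 0, so the root lies in [0.5, 0.625]
f(0.5625) = -0.5364 < 0, so the root lies in [0.5, 0.5625]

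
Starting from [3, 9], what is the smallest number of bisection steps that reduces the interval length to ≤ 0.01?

Width after n steps is 6/2^n. Need 2^n ≥ 6/0.01 = 600.
2^9 = 512 < 600 ≤ 2^10 = 1024, so n = 10.

10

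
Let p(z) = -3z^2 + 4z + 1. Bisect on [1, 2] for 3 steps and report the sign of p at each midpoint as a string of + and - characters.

p(1.5) = 0.25 > 0, so the root lies in [1.5, 2]
p(1.75) = -1.1875 < 0, so the root lies in [1.5, 1.75]
p(1.625) = -0.421875 < 0, so the root lies in [1.5, 1.625]

+--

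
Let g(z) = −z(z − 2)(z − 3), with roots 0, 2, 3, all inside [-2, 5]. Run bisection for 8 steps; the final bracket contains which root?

z = 1.5 gives g = -1.125, negative; keep [-2, 1.5]
z = -0.25 gives g = 1.828125, positive; keep [-0.25, 1.5]
z = 0.625 gives g = -2.041016, negative; keep [-0.25, 0.625]
z = 0.1875 gives g = -0.9558, negative; keep [-0.25, 0.1875]
z = -0.03125 gives g = 0.1924, positive; keep [-0.03125, 0.1875]
z = 0.078125 gives g = -0.4387, negative; keep [-0.03125, 0.078125]
z = 0.0234375 gives g = -0.1379, negative; keep [-0.03125, 0.0234375]
z = -0.00390625 gives g = 0.0235, positive; keep [-0.00390625, 0.0234375]

0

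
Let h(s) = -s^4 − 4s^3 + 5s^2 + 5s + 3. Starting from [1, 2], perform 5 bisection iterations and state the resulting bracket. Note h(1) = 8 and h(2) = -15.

midpoint 1.5: h = 3.1875 > 0 → [1.5, 2]
midpoint 1.75: h = -3.753906 < 0 → [1.5, 1.75]
midpoint 1.625: h = 0.191162 > 0 → [1.625, 1.75]
midpoint 1.6875: h = -1.655 < 0 → [1.625, 1.6875]
midpoint 1.65625: h = -0.7013 < 0 → [1.625, 1.65625]

[1.625, 1.65625]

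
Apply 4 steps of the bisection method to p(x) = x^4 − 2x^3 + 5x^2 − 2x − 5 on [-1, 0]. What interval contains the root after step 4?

x = -0.5 gives p = -2.4375, negative; keep [-1, -0.5]
x = -0.75 gives p = 0.472656, positive; keep [-0.75, -0.5]
x = -0.625 gives p = -1.156006, negative; keep [-0.75, -0.625]
x = -0.6875 gives p = -0.3884, negative; keep [-0.75, -0.6875]

[-0.75, -0.6875]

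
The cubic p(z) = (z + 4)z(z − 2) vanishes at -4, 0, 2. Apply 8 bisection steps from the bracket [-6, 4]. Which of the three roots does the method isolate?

p(-1) = 9 > 0, so the root lies in [-6, -1]
p(-3.5) = 9.625 > 0, so the root lies in [-6, -3.5]
p(-4.75) = -24.046875 < 0, so the root lies in [-4.75, -3.5]
p(-4.125) = -3.1582 < 0, so the root lies in [-4.125, -3.5]
p(-3.8125) = 4.155 > 0, so the root lies in [-4.125, -3.8125]
p(-3.96875) = 0.7403 > 0, so the root lies in [-4.125, -3.96875]
p(-4.046875) = -1.1471 < 0, so the root lies in [-4.046875, -3.96875]
p(-4.0078125) = -0.1881 < 0, so the root lies in [-4.0078125, -3.96875]

-4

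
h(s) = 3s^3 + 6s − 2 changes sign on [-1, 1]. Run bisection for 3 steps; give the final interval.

s = 0 gives h = -2, negative; keep [0, 1]
s = 0.5 gives h = 1.375, positive; keep [0, 0.5]
s = 0.25 gives h = -0.453125, negative; keep [0.25, 0.5]

[0.25, 0.5]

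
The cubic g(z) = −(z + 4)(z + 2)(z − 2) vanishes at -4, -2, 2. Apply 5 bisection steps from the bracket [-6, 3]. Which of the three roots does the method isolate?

z = -1.5 gives g = 4.375, positive; keep [-1.5, 3]
z = 0.75 gives g = 16.328125, positive; keep [0.75, 3]
z = 1.875 gives g = 2.845703, positive; keep [1.875, 3]
z = 2.4375 gives g = -12.4978, negative; keep [1.875, 2.4375]
z = 2.15625 gives g = -3.998, negative; keep [1.875, 2.15625]

2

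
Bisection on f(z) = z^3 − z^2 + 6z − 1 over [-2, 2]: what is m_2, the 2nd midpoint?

1

f(0) = -1 < 0, so the root lies in [0, 2]
f(1) = 5 > 0, so the root lies in [0, 1]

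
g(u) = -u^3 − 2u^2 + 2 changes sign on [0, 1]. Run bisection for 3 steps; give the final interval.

midpoint 0.5: g = 1.375 > 0 → [0.5, 1]
midpoint 0.75: g = 0.453125 > 0 → [0.75, 1]
midpoint 0.875: g = -0.201172 < 0 → [0.75, 0.875]

[0.75, 0.875]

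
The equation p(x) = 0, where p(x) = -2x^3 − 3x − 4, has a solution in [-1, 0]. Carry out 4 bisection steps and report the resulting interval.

[-0.9375, -0.875]

p(-0.5) = -2.25 < 0, so the root lies in [-1, -0.5]
p(-0.75) = -0.90625 < 0, so the root lies in [-1, -0.75]
p(-0.875) = -0.035156 < 0, so the root lies in [-1, -0.875]
p(-0.9375) = 0.4604 > 0, so the root lies in [-0.9375, -0.875]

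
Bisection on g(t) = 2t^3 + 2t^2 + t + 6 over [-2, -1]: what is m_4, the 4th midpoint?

m = -1.5, g(m) = 2.25 (+); new bracket [-2, -1.5]
m = -1.75, g(m) = -0.34375 (−); new bracket [-1.75, -1.5]
m = -1.625, g(m) = 1.074219 (+); new bracket [-1.75, -1.625]
m = -1.6875, g(m) = 0.397 (+); new bracket [-1.75, -1.6875]

-1.6875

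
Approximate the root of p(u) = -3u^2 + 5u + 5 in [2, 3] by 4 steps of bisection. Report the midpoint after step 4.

2.3125

midpoint 2.5: p = -1.25 < 0 → [2, 2.5]
midpoint 2.25: p = 1.0625 > 0 → [2.25, 2.5]
midpoint 2.375: p = -0.046875 < 0 → [2.25, 2.375]
midpoint 2.3125: p = 0.5195 > 0 → [2.3125, 2.375]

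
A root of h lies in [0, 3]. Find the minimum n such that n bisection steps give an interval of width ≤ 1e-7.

25

Width after n steps is 3/2^n. Need 2^n ≥ 3/1e-7 = 30000000.
2^24 = 16777216 < 30000000 ≤ 2^25 = 33554432, so n = 25.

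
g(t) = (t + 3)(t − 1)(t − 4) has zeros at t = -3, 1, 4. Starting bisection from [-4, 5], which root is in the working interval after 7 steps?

-3

m = 0.5, g(m) = 6.125 (+); new bracket [-4, 0.5]
m = -1.75, g(m) = 19.765625 (+); new bracket [-4, -1.75]
m = -2.875, g(m) = 3.330078 (+); new bracket [-4, -2.875]
m = -3.4375, g(m) = -14.4392 (−); new bracket [-3.4375, -2.875]
m = -3.15625, g(m) = -4.6474 (−); new bracket [-3.15625, -2.875]
m = -3.015625, g(m) = -0.4402 (−); new bracket [-3.015625, -2.875]
m = -2.9453125, g(m) = 1.4985 (+); new bracket [-3.015625, -2.9453125]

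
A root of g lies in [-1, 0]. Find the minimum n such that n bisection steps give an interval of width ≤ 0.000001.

20

Width after n steps is 1/2^n. Need 2^n ≥ 1/0.000001 = 1000000.
2^19 = 524288 < 1000000 ≤ 2^20 = 1048576, so n = 20.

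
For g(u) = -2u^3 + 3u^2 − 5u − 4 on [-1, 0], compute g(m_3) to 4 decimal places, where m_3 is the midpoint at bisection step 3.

midpoint -0.5: g = -0.5 < 0 → [-1, -0.5]
midpoint -0.75: g = 2.28125 > 0 → [-0.75, -0.5]
midpoint -0.625: g = 0.785156 > 0 → [-0.625, -0.5]

0.7852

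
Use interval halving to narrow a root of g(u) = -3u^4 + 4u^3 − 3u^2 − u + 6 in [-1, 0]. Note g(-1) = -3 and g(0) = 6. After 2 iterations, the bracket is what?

g(-0.5) = 5.0625 > 0, so the root lies in [-1, -0.5]
g(-0.75) = 2.425781 > 0, so the root lies in [-1, -0.75]

[-1, -0.75]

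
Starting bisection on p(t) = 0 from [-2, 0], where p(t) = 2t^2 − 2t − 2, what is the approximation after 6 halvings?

p(-1) = 2 > 0, so the root lies in [-1, 0]
p(-0.5) = -0.5 < 0, so the root lies in [-1, -0.5]
p(-0.75) = 0.625 > 0, so the root lies in [-0.75, -0.5]
p(-0.625) = 0.0312 > 0, so the root lies in [-0.625, -0.5]
p(-0.5625) = -0.2422 < 0, so the root lies in [-0.625, -0.5625]
p(-0.59375) = -0.1074 < 0, so the root lies in [-0.625, -0.59375]

-0.59375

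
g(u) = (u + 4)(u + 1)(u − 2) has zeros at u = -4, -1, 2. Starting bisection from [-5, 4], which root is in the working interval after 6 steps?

2

midpoint -0.5: g = -4.375 < 0 → [-0.5, 4]
midpoint 1.75: g = -3.953125 < 0 → [1.75, 4]
midpoint 2.875: g = 23.310547 > 0 → [1.75, 2.875]
midpoint 2.3125: g = 6.5344 > 0 → [1.75, 2.3125]
midpoint 2.03125: g = 0.5713 > 0 → [1.75, 2.03125]
midpoint 1.890625: g = -1.8624 < 0 → [1.890625, 2.03125]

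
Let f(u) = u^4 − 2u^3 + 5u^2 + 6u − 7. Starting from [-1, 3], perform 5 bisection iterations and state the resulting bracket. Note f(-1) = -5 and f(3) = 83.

[0.75, 0.875]

m = 1, f(m) = 3 (+); new bracket [-1, 1]
m = 0, f(m) = -7 (−); new bracket [0, 1]
m = 0.5, f(m) = -2.9375 (−); new bracket [0.5, 1]
m = 0.75, f(m) = -0.2148 (−); new bracket [0.75, 1]
m = 0.875, f(m) = 1.3245 (+); new bracket [0.75, 0.875]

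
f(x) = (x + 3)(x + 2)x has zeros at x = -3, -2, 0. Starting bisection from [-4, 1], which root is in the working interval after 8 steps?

midpoint -1.5: f = -1.125 < 0 → [-1.5, 1]
midpoint -0.25: f = -1.203125 < 0 → [-0.25, 1]
midpoint 0.375: f = 3.005859 > 0 → [-0.25, 0.375]
midpoint 0.0625: f = 0.3948 > 0 → [-0.25, 0.0625]
midpoint -0.09375: f = -0.5194 < 0 → [-0.09375, 0.0625]
midpoint -0.015625: f = -0.0925 < 0 → [-0.015625, 0.0625]
midpoint 0.0234375: f = 0.1434 > 0 → [-0.015625, 0.0234375]
midpoint 0.00390625: f = 0.0235 > 0 → [-0.015625, 0.00390625]

0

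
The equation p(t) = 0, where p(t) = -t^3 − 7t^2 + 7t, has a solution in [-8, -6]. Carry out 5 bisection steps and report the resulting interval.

t = -7 gives p = -49, negative; keep [-8, -7]
t = -7.5 gives p = -24.375, negative; keep [-8, -7.5]
t = -7.75 gives p = -9.203125, negative; keep [-8, -7.75]
t = -7.875 gives p = -0.8613, negative; keep [-8, -7.875]
t = -7.9375 gives p = 3.5037, positive; keep [-7.9375, -7.875]

[-7.9375, -7.875]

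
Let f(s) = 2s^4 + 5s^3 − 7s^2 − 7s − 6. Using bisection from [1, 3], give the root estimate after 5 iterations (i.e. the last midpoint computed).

1.6875

midpoint 2: f = 24 > 0 → [1, 2]
midpoint 1.5: f = -5.25 < 0 → [1.5, 2]
midpoint 1.75: f = 5.867188 > 0 → [1.5, 1.75]
midpoint 1.625: f = -0.4585 < 0 → [1.625, 1.75]
midpoint 1.6875: f = 2.4993 > 0 → [1.625, 1.6875]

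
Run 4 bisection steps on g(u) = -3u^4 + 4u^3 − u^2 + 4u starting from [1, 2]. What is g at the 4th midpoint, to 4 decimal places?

-1.2034

midpoint 1.5: g = 2.0625 > 0 → [1.5, 2]
midpoint 1.75: g = -2.761719 < 0 → [1.5, 1.75]
midpoint 1.625: g = 0.104736 > 0 → [1.625, 1.75]
midpoint 1.6875: g = -1.2034 < 0 → [1.625, 1.6875]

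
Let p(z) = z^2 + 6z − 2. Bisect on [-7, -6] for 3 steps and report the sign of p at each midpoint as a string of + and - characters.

m = -6.5, p(m) = 1.25 (+); new bracket [-6.5, -6]
m = -6.25, p(m) = -0.4375 (−); new bracket [-6.5, -6.25]
m = -6.375, p(m) = 0.390625 (+); new bracket [-6.375, -6.25]

+-+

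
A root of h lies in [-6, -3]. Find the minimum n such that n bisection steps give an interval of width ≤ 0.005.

10

Width after n steps is 3/2^n. Need 2^n ≥ 3/0.005 = 600.
2^9 = 512 < 600 ≤ 2^10 = 1024, so n = 10.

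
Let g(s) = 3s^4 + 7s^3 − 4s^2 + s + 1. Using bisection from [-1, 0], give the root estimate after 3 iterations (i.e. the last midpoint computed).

g(-0.5) = -1.1875 < 0, so the root lies in [-0.5, 0]
g(-0.25) = 0.402344 > 0, so the root lies in [-0.5, -0.25]
g(-0.375) = -0.247314 < 0, so the root lies in [-0.375, -0.25]

-0.375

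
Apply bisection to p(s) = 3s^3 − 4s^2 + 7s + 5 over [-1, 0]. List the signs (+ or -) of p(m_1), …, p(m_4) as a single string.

m = -0.5, p(m) = 0.125 (+); new bracket [-1, -0.5]
m = -0.75, p(m) = -3.765625 (−); new bracket [-0.75, -0.5]
m = -0.625, p(m) = -1.669922 (−); new bracket [-0.625, -0.5]
m = -0.5625, p(m) = -0.7371 (−); new bracket [-0.5625, -0.5]

+---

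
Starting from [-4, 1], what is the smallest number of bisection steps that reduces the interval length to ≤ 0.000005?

Width after n steps is 5/2^n. Need 2^n ≥ 5/0.000005 = 1000000.
2^19 = 524288 < 1000000 ≤ 2^20 = 1048576, so n = 20.

20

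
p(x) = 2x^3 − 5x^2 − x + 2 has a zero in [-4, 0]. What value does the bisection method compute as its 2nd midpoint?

-1

midpoint -2: p = -32 < 0 → [-2, 0]
midpoint -1: p = -4 < 0 → [-1, 0]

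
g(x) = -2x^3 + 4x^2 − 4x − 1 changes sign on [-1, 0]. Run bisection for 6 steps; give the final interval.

[-0.21875, -0.203125]

m = -0.5, g(m) = 2.25 (+); new bracket [-0.5, 0]
m = -0.25, g(m) = 0.28125 (+); new bracket [-0.25, 0]
m = -0.125, g(m) = -0.433594 (−); new bracket [-0.25, -0.125]
m = -0.1875, g(m) = -0.0962 (−); new bracket [-0.25, -0.1875]
m = -0.21875, g(m) = 0.0873 (+); new bracket [-0.21875, -0.1875]
m = -0.203125, g(m) = -0.0057 (−); new bracket [-0.21875, -0.203125]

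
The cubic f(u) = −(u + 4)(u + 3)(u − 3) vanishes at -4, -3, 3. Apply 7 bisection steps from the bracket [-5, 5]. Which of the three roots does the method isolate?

3

f(0) = 36 > 0, so the root lies in [0, 5]
f(2.5) = 17.875 > 0, so the root lies in [2.5, 5]
f(3.75) = -39.234375 < 0, so the root lies in [2.5, 3.75]
f(3.125) = -5.4551 < 0, so the root lies in [2.5, 3.125]
f(2.8125) = 7.4246 > 0, so the root lies in [2.8125, 3.125]
f(2.96875) = 1.2998 > 0, so the root lies in [2.96875, 3.125]
f(3.046875) = -1.9974 < 0, so the root lies in [2.96875, 3.046875]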